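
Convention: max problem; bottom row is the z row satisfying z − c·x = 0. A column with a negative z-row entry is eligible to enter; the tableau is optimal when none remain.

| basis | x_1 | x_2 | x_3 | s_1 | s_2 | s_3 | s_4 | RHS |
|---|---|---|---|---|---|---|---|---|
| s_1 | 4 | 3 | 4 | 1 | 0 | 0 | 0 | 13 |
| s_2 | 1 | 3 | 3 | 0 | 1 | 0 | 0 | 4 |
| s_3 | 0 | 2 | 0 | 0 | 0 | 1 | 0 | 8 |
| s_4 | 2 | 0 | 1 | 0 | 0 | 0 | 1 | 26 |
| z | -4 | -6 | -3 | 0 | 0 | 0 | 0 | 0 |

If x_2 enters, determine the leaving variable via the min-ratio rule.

Column x_2 entries and ratios — s_1: 13/3 = 13/3; s_2: 4/3 = 4/3; s_3: 8/2 = 4; s_4: 0 ≤ 0, skip.
Smallest ratio is 4/3 in the row of s_2, so s_2 leaves.

s_2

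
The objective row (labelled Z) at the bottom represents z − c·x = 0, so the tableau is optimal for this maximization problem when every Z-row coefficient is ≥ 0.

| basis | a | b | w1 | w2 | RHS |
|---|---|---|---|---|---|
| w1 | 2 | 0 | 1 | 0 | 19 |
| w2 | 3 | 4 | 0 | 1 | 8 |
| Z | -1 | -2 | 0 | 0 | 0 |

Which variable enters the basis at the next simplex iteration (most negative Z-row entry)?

Negative Z-row entries: a: -1, b: -2.
The most negative is -2 in column b, so b enters.

b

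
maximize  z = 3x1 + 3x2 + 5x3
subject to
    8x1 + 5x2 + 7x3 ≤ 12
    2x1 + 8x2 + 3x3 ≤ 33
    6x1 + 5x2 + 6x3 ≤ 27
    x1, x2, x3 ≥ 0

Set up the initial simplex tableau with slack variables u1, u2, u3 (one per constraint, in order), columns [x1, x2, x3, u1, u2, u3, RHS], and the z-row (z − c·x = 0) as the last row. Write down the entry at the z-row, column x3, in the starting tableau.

-5

The z-row carries the negated objective coefficients: the x3 entry is -5.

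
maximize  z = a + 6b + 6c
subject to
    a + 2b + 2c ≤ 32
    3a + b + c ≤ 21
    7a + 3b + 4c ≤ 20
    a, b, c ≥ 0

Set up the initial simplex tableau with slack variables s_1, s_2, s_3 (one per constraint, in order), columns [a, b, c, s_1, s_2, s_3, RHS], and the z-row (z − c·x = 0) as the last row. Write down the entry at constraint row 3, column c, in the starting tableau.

4

Constraint 3 has coefficient 4 on c.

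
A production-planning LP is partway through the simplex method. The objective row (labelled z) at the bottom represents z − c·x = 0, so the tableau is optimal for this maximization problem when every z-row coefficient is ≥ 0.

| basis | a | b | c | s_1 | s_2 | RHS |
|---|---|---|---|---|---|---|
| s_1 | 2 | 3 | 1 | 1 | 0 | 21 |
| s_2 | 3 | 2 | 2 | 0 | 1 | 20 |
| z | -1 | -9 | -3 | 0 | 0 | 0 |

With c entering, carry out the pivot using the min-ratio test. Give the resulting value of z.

30

Ratio test on column c — row 1: 21/1 = 21; row 2: 20/2 = 10. Minimum is 10 at row 2 (s_2 leaves); pivot element 2.
Pivot on row 2; the z-row RHS becomes 0 − (-3)·10 = 30.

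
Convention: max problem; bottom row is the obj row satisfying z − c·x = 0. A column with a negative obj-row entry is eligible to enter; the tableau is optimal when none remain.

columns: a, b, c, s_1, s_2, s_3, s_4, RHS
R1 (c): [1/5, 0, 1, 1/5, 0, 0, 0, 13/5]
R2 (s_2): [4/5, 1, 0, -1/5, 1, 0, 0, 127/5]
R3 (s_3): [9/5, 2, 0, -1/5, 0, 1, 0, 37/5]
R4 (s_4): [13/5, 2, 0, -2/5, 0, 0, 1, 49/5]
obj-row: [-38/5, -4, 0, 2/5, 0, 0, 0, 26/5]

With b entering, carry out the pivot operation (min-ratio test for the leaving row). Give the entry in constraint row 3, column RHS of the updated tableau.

Ratio test on column b — row 1: entry 0 ≤ 0; row 2: (127/5)/1 = 127/5; row 3: (37/5)/2 = 37/10; row 4: (49/5)/2 = 49/10. Minimum is 37/10 at row 3 (s_3 leaves); pivot element 2.
Divide row 3 by 2; eliminate column b from the other rows.
In the new row 3, the RHS entry is the old entry divided by the pivot: (37/5)/2 = 37/10.

37/10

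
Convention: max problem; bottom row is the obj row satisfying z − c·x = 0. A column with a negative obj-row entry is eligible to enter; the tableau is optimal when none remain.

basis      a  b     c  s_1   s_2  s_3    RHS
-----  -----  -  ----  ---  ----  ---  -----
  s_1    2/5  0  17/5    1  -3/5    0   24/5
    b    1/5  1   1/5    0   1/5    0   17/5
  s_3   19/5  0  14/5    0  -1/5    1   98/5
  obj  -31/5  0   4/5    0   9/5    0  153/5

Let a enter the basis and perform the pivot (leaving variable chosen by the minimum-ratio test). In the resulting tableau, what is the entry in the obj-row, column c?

102/19

Ratio test on column a — row 1: (24/5)/(2/5) = 12; row 2: (17/5)/(1/5) = 17; row 3: (98/5)/(19/5) = 98/19. Minimum is 98/19 at row 3 (s_3 leaves); pivot element 19/5.
Divide row 3 by 19/5; eliminate column a from the other rows.
obj-row update in column c: 4/5 − (-31/5)·(14/19) = 102/19.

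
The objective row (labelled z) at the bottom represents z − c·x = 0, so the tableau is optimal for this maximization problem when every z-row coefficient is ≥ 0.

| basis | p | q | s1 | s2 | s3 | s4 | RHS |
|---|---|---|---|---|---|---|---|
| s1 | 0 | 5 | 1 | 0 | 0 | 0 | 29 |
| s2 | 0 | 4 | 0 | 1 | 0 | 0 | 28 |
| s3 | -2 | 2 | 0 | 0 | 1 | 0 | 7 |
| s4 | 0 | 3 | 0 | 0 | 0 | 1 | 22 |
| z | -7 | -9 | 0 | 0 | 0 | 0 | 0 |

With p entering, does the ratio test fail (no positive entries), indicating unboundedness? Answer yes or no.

Every constraint-row entry in column p is ≤ 0, so increasing p is unbounded.

yes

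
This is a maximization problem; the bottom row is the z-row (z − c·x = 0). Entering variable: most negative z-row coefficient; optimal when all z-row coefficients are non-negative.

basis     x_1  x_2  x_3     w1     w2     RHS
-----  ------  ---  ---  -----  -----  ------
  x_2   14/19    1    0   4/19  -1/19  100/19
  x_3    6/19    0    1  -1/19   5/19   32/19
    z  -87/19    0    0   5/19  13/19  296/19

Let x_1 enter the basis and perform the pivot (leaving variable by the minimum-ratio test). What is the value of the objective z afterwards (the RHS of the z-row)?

Ratio test on column x_1 — row 1: (100/19)/(14/19) = 50/7; row 2: (32/19)/(6/19) = 16/3. Minimum is 16/3 at row 2 (x_3 leaves); pivot element 6/19.
Pivot on row 2; the z-row RHS becomes 296/19 − (-87/19)·(16/3) = 40.

40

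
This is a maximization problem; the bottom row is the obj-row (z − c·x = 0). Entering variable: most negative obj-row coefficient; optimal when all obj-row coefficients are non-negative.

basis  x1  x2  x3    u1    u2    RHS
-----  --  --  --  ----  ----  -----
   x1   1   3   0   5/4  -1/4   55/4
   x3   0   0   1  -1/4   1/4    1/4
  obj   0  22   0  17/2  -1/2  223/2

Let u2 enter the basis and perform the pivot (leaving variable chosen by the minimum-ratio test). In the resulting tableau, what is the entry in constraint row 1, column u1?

Ratio test on column u2 — row 1: entry -1/4 ≤ 0; row 2: (1/4)/(1/4) = 1. Minimum is 1 at row 2 (x3 leaves); pivot element 1/4.
Divide row 2 by 1/4; eliminate column u2 from the other rows.
Row 1 update in column u1: 5/4 − (-1/4)·(-1) = 1.

1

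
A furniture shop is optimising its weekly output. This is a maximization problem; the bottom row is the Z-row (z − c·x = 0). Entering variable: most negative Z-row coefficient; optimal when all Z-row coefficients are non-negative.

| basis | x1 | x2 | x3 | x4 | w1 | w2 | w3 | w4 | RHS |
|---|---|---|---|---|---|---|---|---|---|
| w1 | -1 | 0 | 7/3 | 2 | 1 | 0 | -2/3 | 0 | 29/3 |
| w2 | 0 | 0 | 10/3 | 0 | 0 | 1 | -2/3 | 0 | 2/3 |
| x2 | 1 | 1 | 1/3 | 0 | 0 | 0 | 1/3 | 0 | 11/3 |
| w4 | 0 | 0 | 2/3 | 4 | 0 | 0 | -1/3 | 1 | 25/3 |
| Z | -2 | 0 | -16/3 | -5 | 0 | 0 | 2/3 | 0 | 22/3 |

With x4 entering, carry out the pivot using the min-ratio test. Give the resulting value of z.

71/4

Ratio test on column x4 — row 1: (29/3)/2 = 29/6; row 2: entry 0 ≤ 0; row 3: entry 0 ≤ 0; row 4: (25/3)/4 = 25/12. Minimum is 25/12 at row 4 (w4 leaves); pivot element 4.
Pivot on row 4; the Z-row RHS becomes 22/3 − (-5)·(25/12) = 71/4.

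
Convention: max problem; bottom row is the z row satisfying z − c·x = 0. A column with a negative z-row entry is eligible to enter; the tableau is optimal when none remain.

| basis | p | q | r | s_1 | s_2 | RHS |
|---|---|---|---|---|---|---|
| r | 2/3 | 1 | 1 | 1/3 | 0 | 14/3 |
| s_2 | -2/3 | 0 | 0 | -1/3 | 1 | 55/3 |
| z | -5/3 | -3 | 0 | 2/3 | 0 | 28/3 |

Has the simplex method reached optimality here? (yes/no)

The z-row has a negative entry -3 in column q, so it is not optimal.

no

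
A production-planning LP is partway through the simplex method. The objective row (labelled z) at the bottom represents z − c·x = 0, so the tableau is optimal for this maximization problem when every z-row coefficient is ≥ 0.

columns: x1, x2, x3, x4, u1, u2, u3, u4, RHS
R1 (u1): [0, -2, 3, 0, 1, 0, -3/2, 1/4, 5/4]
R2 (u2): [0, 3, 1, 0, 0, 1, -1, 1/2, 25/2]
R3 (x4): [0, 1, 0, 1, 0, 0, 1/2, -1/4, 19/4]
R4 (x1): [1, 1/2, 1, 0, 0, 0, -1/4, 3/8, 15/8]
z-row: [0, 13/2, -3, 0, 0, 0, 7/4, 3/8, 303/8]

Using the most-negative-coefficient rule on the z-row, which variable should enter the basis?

x3

Negative z-row entries: x3: -3.
The most negative is -3 in column x3, so x3 enters.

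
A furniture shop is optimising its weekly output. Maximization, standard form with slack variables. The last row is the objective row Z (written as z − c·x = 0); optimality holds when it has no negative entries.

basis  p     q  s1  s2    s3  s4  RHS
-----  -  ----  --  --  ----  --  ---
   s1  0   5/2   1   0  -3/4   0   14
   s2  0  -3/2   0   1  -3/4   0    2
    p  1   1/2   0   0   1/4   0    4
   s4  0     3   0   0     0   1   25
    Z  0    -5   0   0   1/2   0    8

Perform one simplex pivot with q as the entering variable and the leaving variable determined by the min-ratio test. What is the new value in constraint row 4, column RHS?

41/5

Ratio test on column q — row 1: 14/(5/2) = 28/5; row 2: entry -3/2 ≤ 0; row 3: 4/(1/2) = 8; row 4: 25/3 = 25/3. Minimum is 28/5 at row 1 (s1 leaves); pivot element 5/2.
Divide row 1 by 5/2; eliminate column q from the other rows.
Row 4 update in column RHS: 25 − 3·(28/5) = 41/5.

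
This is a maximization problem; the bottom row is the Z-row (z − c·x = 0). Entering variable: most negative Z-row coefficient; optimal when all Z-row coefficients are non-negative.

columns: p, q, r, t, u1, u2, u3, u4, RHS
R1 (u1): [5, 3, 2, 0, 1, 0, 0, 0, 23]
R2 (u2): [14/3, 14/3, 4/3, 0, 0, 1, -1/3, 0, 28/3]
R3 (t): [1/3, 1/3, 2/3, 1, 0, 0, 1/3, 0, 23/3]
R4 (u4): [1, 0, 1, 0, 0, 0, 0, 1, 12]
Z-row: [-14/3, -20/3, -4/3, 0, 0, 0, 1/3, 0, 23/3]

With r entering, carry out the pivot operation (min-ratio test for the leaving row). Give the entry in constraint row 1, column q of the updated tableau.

Ratio test on column r — row 1: 23/2 = 23/2; row 2: (28/3)/(4/3) = 7; row 3: (23/3)/(2/3) = 23/2; row 4: 12/1 = 12. Minimum is 7 at row 2 (u2 leaves); pivot element 4/3.
Divide row 2 by 4/3; eliminate column r from the other rows.
Row 1 update in column q: 3 − 2·(7/2) = -4.

-4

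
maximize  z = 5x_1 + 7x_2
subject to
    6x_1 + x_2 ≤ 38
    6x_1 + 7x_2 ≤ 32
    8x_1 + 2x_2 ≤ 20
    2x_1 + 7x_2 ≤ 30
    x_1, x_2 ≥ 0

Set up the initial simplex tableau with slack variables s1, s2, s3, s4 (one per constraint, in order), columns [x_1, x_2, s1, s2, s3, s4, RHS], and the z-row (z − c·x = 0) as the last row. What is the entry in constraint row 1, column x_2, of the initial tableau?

Constraint 1 has coefficient 1 on x_2.

1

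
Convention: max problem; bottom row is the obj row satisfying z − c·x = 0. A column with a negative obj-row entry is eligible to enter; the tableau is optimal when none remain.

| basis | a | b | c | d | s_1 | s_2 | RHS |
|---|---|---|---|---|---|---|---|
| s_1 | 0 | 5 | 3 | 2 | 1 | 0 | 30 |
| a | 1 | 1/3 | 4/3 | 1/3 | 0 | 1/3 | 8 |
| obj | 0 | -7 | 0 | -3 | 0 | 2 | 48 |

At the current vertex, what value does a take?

8

a is basic (row 2); its value is the RHS of that row, 8.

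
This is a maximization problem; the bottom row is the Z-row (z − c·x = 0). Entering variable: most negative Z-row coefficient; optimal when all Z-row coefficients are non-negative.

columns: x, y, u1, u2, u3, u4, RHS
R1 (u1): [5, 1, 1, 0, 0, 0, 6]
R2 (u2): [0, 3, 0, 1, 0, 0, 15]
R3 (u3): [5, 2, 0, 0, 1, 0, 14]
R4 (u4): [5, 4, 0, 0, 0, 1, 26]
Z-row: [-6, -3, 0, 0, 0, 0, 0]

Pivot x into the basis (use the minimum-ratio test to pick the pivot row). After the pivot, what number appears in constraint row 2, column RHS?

15

Ratio test on column x — row 1: 6/5 = 6/5; row 2: entry 0 ≤ 0; row 3: 14/5 = 14/5; row 4: 26/5 = 26/5. Minimum is 6/5 at row 1 (u1 leaves); pivot element 5.
Divide row 1 by 5; eliminate column x from the other rows.
Row 2 update in column RHS: 15 − 0·(6/5) = 15.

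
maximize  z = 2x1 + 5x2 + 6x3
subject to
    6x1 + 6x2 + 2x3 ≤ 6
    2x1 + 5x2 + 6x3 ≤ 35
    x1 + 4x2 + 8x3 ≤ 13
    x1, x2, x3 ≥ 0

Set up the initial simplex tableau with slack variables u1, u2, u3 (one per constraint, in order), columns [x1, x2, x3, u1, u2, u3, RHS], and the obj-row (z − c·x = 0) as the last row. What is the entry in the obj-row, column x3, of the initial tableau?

The obj-row carries the negated objective coefficients: the x3 entry is -6.

-6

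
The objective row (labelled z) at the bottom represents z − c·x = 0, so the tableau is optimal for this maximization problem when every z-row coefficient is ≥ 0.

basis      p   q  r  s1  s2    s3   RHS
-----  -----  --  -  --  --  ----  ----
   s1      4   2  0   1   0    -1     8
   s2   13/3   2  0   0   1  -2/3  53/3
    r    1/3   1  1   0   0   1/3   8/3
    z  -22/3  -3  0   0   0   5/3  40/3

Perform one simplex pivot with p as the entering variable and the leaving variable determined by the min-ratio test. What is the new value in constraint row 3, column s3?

Ratio test on column p — row 1: 8/4 = 2; row 2: (53/3)/(13/3) = 53/13; row 3: (8/3)/(1/3) = 8. Minimum is 2 at row 1 (s1 leaves); pivot element 4.
Divide row 1 by 4; eliminate column p from the other rows.
Row 3 update in column s3: 1/3 − (1/3)·(-1/4) = 5/12.

5/12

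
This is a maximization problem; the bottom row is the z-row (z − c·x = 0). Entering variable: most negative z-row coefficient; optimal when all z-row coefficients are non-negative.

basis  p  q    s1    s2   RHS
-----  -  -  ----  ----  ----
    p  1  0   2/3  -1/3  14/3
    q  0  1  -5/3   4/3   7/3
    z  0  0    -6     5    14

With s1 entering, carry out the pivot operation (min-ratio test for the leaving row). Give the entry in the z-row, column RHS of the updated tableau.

Ratio test on column s1 — row 1: (14/3)/(2/3) = 7; row 2: entry -5/3 ≤ 0. Minimum is 7 at row 1 (p leaves); pivot element 2/3.
Divide row 1 by 2/3; eliminate column s1 from the other rows.
z-row update in column RHS: 14 − (-6)·7 = 56.

56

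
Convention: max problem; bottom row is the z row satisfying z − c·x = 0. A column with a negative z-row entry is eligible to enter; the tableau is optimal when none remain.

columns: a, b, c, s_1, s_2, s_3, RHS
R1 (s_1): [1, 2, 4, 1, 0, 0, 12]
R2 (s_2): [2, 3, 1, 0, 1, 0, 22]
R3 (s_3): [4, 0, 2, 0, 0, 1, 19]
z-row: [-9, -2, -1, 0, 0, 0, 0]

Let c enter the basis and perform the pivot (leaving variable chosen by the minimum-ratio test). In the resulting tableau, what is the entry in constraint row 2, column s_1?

Ratio test on column c — row 1: 12/4 = 3; row 2: 22/1 = 22; row 3: 19/2 = 19/2. Minimum is 3 at row 1 (s_1 leaves); pivot element 4.
Divide row 1 by 4; eliminate column c from the other rows.
Row 2 update in column s_1: 0 − 1·(1/4) = -1/4.

-1/4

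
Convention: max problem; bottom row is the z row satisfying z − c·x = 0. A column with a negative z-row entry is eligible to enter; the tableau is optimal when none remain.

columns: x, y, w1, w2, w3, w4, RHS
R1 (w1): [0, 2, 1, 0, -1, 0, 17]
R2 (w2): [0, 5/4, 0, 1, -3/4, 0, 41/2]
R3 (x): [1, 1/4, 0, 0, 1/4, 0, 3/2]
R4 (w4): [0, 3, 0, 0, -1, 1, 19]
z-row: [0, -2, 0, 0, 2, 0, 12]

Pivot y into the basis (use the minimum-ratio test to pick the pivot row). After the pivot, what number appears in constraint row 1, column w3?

Ratio test on column y — row 1: 17/2 = 17/2; row 2: (41/2)/(5/4) = 82/5; row 3: (3/2)/(1/4) = 6; row 4: 19/3 = 19/3. Minimum is 6 at row 3 (x leaves); pivot element 1/4.
Divide row 3 by 1/4; eliminate column y from the other rows.
Row 1 update in column w3: -1 − 2·1 = -3.

-3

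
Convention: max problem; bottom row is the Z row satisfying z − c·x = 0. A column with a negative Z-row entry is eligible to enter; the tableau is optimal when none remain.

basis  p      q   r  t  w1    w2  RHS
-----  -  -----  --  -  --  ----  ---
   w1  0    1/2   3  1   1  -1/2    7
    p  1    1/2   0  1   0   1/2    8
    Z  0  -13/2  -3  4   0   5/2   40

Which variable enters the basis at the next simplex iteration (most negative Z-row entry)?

q

Negative Z-row entries: q: -13/2, r: -3.
The most negative is -13/2 in column q, so q enters.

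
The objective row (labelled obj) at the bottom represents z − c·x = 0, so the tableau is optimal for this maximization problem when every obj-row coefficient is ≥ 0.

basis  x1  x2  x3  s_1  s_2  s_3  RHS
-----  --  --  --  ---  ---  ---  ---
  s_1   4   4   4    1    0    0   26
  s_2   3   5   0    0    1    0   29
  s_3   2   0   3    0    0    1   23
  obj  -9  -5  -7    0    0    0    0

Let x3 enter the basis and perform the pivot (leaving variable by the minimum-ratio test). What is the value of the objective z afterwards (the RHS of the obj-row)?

91/2

Ratio test on column x3 — row 1: 26/4 = 13/2; row 2: entry 0 ≤ 0; row 3: 23/3 = 23/3. Minimum is 13/2 at row 1 (s_1 leaves); pivot element 4.
Pivot on row 1; the obj-row RHS becomes 0 − (-7)·(13/2) = 91/2.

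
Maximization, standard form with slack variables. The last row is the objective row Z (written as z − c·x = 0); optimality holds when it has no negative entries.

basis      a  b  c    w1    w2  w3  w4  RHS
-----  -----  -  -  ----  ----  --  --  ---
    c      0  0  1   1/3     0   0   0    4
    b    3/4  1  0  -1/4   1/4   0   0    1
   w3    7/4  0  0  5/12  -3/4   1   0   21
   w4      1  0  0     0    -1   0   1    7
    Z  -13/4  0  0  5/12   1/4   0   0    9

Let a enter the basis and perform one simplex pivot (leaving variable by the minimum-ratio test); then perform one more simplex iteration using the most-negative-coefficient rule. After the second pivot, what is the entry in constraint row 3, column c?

Ratio test on column a — row 1: entry 0 ≤ 0; row 2: 1/(3/4) = 4/3; row 3: 21/(7/4) = 12; row 4: 7/1 = 7. Minimum is 4/3 at row 2 (b leaves); pivot element 3/4.
Divide row 2 by 3/4; eliminate column a from the other rows.
Second iteration: most negative Z-row entry is -2/3 in column w1, so w1 enters.
Ratio test on column w1 — row 1: 4/(1/3) = 12; row 2: entry -1/3 ≤ 0; row 3: (56/3)/1 = 56/3; row 4: (17/3)/(1/3) = 17. Minimum is 12 at row 1 (c leaves); pivot element 1/3.
Divide row 1 by 1/3; eliminate column w1 from the other rows.
After both pivots, the entry at constraint row 3, column c is -3.

-3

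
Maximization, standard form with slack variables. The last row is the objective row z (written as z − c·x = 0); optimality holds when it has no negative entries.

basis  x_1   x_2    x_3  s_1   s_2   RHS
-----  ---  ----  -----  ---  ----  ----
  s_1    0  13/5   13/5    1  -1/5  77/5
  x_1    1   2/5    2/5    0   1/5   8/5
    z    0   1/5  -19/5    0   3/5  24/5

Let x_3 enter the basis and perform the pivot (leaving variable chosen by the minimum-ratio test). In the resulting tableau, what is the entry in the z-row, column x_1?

19/2

Ratio test on column x_3 — row 1: (77/5)/(13/5) = 77/13; row 2: (8/5)/(2/5) = 4. Minimum is 4 at row 2 (x_1 leaves); pivot element 2/5.
Divide row 2 by 2/5; eliminate column x_3 from the other rows.
z-row update in column x_1: 0 − (-19/5)·(5/2) = 19/2.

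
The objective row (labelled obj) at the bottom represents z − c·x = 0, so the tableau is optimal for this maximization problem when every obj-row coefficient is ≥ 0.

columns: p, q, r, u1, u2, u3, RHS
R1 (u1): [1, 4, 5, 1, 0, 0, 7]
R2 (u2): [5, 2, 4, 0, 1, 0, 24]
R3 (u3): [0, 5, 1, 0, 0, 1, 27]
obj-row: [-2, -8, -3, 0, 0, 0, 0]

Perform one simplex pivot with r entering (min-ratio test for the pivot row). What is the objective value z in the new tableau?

21/5

Ratio test on column r — row 1: 7/5 = 7/5; row 2: 24/4 = 6; row 3: 27/1 = 27. Minimum is 7/5 at row 1 (u1 leaves); pivot element 5.
Pivot on row 1; the obj-row RHS becomes 0 − (-3)·(7/5) = 21/5.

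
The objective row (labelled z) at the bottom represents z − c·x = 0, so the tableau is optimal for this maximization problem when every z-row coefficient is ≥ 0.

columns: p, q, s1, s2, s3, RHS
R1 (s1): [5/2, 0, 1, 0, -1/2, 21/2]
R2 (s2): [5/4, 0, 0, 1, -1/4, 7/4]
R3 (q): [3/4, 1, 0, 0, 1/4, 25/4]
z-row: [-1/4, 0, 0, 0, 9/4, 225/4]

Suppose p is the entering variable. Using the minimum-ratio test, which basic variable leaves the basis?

Column p entries and ratios — s1: (21/2)/(5/2) = 21/5; s2: (7/4)/(5/4) = 7/5; q: (25/4)/(3/4) = 25/3.
Smallest ratio is 7/5 in the row of s2, so s2 leaves.

s2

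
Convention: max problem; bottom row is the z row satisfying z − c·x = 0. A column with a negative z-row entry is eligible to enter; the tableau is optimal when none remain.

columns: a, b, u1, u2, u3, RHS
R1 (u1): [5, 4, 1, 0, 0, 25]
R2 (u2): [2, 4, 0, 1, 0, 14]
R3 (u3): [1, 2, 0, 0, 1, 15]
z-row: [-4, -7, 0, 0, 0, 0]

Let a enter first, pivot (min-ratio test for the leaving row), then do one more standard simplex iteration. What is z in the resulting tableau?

Ratio test on column a — row 1: 25/5 = 5; row 2: 14/2 = 7; row 3: 15/1 = 15. Minimum is 5 at row 1 (u1 leaves); pivot element 5.
Pivot on row 1; the z-row RHS becomes 0 − (-4)·5 = 20.
Next entering variable (most negative z-row entry -19/5): b.
Ratio test on column b — row 1: 5/(4/5) = 25/4; row 2: 4/(12/5) = 5/3; row 3: 10/(6/5) = 25/3. Minimum is 5/3 at row 2 (u2 leaves); pivot element 12/5.
After the second pivot the z-row RHS is 20 − (-19/5)·(5/3) = 79/3.

79/3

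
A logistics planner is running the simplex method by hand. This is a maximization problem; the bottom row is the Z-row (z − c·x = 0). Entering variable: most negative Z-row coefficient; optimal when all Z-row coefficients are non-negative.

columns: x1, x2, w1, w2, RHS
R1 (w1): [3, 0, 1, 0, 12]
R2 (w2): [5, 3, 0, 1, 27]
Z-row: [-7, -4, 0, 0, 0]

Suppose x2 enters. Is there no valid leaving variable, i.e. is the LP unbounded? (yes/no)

Column x2 has positive entries in row(s) 2, so the ratio test bounds it — not unbounded.

no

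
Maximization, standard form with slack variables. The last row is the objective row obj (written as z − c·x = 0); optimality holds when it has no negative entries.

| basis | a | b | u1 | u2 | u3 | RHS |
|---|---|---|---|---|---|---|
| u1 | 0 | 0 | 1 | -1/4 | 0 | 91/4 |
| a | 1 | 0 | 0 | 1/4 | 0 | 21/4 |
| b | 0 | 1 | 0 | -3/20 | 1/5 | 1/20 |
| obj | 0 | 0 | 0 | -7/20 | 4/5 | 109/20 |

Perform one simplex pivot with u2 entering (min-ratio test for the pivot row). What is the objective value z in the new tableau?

64/5

Ratio test on column u2 — row 1: entry -1/4 ≤ 0; row 2: (21/4)/(1/4) = 21; row 3: entry -3/20 ≤ 0. Minimum is 21 at row 2 (a leaves); pivot element 1/4.
Pivot on row 2; the obj-row RHS becomes 109/20 − (-7/20)·21 = 64/5.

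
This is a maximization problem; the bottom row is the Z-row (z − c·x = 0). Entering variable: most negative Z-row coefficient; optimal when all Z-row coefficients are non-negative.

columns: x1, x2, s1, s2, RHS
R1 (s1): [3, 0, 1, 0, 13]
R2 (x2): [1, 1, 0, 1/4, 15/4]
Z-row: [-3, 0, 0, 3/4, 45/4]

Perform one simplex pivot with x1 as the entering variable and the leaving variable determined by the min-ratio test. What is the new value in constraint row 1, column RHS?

7/4

Ratio test on column x1 — row 1: 13/3 = 13/3; row 2: (15/4)/1 = 15/4. Minimum is 15/4 at row 2 (x2 leaves); pivot element 1.
Divide row 2 by 1; eliminate column x1 from the other rows.
Row 1 update in column RHS: 13 − 3·(15/4) = 7/4.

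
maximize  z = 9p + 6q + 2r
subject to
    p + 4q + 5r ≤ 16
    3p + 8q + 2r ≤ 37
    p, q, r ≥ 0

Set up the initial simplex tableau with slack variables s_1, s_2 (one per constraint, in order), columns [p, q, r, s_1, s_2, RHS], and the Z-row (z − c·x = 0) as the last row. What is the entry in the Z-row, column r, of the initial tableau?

The Z-row carries the negated objective coefficients: the r entry is -2.

-2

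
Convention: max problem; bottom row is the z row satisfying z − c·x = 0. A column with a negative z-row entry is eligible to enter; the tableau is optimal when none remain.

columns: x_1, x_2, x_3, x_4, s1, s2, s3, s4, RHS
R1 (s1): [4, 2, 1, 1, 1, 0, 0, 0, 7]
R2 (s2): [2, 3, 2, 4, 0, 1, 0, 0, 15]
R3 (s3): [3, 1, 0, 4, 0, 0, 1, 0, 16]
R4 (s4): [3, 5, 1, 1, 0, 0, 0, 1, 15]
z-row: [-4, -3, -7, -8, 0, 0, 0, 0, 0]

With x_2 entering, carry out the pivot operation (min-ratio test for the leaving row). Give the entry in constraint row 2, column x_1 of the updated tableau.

Ratio test on column x_2 — row 1: 7/2 = 7/2; row 2: 15/3 = 5; row 3: 16/1 = 16; row 4: 15/5 = 3. Minimum is 3 at row 4 (s4 leaves); pivot element 5.
Divide row 4 by 5; eliminate column x_2 from the other rows.
Row 2 update in column x_1: 2 − 3·(3/5) = 1/5.

1/5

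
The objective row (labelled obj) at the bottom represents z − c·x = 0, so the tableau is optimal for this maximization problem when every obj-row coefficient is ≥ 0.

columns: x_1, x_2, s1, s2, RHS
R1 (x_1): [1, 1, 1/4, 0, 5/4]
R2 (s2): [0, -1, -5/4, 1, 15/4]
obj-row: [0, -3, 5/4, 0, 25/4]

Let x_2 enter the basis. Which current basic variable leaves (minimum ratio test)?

x_1

Column x_2 entries and ratios — x_1: (5/4)/1 = 5/4; s2: -1 ≤ 0, skip.
Smallest ratio is 5/4 in the row of x_1, so x_1 leaves.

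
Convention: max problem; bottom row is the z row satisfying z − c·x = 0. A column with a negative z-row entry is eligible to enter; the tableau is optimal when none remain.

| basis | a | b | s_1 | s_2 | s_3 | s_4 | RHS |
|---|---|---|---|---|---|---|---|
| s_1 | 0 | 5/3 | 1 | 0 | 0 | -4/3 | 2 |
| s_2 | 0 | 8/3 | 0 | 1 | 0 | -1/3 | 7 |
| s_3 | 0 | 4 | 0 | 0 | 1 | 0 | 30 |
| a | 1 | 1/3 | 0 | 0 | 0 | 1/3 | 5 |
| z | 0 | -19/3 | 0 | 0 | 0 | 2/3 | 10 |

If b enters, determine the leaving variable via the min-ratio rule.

Column b entries and ratios — s_1: 2/(5/3) = 6/5; s_2: 7/(8/3) = 21/8; s_3: 30/4 = 15/2; a: 5/(1/3) = 15.
Smallest ratio is 6/5 in the row of s_1, so s_1 leaves.

s_1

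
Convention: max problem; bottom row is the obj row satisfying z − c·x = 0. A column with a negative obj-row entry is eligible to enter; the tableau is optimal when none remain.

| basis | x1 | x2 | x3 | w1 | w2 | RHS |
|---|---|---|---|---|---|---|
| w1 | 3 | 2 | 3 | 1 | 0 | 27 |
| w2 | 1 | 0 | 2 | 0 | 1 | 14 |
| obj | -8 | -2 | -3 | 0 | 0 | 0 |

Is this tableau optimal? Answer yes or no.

The obj-row has a negative entry -8 in column x1, so it is not optimal.

no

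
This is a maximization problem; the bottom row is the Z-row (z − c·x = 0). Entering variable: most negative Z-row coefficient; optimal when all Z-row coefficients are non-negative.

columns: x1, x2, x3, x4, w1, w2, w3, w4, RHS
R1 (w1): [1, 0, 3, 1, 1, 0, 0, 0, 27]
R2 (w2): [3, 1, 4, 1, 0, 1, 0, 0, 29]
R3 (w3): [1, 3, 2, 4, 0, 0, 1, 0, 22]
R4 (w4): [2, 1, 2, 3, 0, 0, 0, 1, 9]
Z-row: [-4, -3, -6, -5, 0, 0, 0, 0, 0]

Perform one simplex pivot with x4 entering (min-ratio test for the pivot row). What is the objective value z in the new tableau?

Ratio test on column x4 — row 1: 27/1 = 27; row 2: 29/1 = 29; row 3: 22/4 = 11/2; row 4: 9/3 = 3. Minimum is 3 at row 4 (w4 leaves); pivot element 3.
Pivot on row 4; the Z-row RHS becomes 0 − (-5)·3 = 15.

15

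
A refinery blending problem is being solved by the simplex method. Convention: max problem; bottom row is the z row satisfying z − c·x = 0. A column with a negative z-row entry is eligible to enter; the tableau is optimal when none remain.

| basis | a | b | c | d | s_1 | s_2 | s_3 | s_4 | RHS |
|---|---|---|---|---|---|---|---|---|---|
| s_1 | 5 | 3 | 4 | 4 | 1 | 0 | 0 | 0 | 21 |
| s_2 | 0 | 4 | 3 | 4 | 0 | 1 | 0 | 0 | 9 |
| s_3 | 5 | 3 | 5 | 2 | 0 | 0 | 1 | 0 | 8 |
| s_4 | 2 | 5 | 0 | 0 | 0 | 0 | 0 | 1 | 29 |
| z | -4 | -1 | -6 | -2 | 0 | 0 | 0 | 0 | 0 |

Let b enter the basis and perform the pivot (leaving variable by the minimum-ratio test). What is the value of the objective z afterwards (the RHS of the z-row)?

Ratio test on column b — row 1: 21/3 = 7; row 2: 9/4 = 9/4; row 3: 8/3 = 8/3; row 4: 29/5 = 29/5. Minimum is 9/4 at row 2 (s_2 leaves); pivot element 4.
Pivot on row 2; the z-row RHS becomes 0 − (-1)·(9/4) = 9/4.

9/4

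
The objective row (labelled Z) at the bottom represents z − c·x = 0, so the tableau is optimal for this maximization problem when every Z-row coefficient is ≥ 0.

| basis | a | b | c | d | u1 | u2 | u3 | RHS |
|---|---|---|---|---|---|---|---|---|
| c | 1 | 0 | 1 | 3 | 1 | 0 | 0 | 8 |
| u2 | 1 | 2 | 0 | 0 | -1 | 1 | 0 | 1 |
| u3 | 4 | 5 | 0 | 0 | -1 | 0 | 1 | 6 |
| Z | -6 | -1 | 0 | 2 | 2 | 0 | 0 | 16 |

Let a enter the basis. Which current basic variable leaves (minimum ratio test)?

Column a entries and ratios — c: 8/1 = 8; u2: 1/1 = 1; u3: 6/4 = 3/2.
Smallest ratio is 1 in the row of u2, so u2 leaves.

u2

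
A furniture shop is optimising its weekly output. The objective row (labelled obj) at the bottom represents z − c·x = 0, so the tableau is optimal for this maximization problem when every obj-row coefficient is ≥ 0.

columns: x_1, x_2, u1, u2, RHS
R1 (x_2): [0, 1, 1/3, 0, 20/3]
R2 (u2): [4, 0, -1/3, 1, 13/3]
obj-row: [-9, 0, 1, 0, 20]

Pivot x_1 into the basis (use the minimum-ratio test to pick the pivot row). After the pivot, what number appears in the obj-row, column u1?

Ratio test on column x_1 — row 1: entry 0 ≤ 0; row 2: (13/3)/4 = 13/12. Minimum is 13/12 at row 2 (u2 leaves); pivot element 4.
Divide row 2 by 4; eliminate column x_1 from the other rows.
obj-row update in column u1: 1 − (-9)·(-1/12) = 1/4.

1/4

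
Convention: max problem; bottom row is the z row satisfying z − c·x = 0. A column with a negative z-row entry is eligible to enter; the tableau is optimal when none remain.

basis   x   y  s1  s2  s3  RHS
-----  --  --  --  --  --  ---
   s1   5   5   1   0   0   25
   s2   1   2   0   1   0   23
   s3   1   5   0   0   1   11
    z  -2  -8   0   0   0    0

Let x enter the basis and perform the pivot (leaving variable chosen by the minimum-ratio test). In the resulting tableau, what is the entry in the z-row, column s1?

2/5

Ratio test on column x — row 1: 25/5 = 5; row 2: 23/1 = 23; row 3: 11/1 = 11. Minimum is 5 at row 1 (s1 leaves); pivot element 5.
Divide row 1 by 5; eliminate column x from the other rows.
z-row update in column s1: 0 − (-2)·(1/5) = 2/5.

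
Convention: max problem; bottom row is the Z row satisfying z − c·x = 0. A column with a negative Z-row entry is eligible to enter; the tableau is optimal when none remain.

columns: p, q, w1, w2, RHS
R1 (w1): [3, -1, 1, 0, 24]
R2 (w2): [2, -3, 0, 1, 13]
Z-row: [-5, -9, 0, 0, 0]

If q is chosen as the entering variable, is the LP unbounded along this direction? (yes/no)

yes

Every constraint-row entry in column q is ≤ 0, so increasing q is unbounded.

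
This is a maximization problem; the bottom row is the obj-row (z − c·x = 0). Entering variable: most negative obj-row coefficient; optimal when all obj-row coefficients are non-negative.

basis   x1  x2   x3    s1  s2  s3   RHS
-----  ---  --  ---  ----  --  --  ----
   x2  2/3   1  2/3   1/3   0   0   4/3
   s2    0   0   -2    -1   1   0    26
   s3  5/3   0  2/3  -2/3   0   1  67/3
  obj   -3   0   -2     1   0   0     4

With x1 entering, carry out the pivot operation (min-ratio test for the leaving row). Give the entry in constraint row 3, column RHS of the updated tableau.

Ratio test on column x1 — row 1: (4/3)/(2/3) = 2; row 2: entry 0 ≤ 0; row 3: (67/3)/(5/3) = 67/5. Minimum is 2 at row 1 (x2 leaves); pivot element 2/3.
Divide row 1 by 2/3; eliminate column x1 from the other rows.
Row 3 update in column RHS: 67/3 − (5/3)·2 = 19.

19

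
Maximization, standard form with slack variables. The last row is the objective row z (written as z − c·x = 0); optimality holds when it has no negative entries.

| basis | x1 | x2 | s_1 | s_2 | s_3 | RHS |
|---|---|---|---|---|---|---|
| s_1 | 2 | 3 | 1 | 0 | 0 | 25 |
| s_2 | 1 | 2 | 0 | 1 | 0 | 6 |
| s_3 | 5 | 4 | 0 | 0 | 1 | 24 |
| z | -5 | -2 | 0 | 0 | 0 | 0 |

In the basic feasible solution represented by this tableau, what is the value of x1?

0

x1 is not in the basis, so in the current basic feasible solution x1 = 0.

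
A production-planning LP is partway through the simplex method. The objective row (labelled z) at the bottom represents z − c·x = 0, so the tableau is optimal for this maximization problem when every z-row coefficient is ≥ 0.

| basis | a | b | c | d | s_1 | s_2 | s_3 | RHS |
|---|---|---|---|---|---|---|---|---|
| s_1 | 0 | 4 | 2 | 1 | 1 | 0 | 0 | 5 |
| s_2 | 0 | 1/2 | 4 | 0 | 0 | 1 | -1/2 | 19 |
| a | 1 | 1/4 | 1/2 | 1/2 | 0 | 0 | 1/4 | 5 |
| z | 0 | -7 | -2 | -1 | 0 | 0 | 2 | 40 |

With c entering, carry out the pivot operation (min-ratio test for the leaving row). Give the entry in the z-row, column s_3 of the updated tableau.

Ratio test on column c — row 1: 5/2 = 5/2; row 2: 19/4 = 19/4; row 3: 5/(1/2) = 10. Minimum is 5/2 at row 1 (s_1 leaves); pivot element 2.
Divide row 1 by 2; eliminate column c from the other rows.
z-row update in column s_3: 2 − (-2)·0 = 2.

2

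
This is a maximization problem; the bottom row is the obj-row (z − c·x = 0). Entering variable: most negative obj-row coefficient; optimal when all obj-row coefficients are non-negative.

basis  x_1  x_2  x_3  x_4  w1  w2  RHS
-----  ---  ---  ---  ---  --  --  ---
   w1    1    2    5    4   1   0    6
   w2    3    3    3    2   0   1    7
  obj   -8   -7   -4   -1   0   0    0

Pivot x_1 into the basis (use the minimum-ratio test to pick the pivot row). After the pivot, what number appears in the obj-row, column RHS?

56/3

Ratio test on column x_1 — row 1: 6/1 = 6; row 2: 7/3 = 7/3. Minimum is 7/3 at row 2 (w2 leaves); pivot element 3.
Divide row 2 by 3; eliminate column x_1 from the other rows.
obj-row update in column RHS: 0 − (-8)·(7/3) = 56/3.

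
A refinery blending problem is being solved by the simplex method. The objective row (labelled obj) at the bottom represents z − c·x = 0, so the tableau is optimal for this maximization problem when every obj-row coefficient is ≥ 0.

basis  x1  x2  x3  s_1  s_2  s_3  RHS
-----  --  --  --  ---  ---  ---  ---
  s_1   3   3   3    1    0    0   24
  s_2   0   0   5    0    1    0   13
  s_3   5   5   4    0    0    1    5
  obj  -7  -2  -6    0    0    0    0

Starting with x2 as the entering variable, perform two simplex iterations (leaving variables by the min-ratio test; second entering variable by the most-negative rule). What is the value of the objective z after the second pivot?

Ratio test on column x2 — row 1: 24/3 = 8; row 2: entry 0 ≤ 0; row 3: 5/5 = 1. Minimum is 1 at row 3 (s_3 leaves); pivot element 5.
Pivot on row 3; the obj-row RHS becomes 0 − (-2)·1 = 2.
Next entering variable (most negative obj-row entry -5): x1.
Ratio test on column x1 — row 1: entry 0 ≤ 0; row 2: entry 0 ≤ 0; row 3: 1/1 = 1. Minimum is 1 at row 3 (x2 leaves); pivot element 1.
After the second pivot the obj-row RHS is 2 − (-5)·1 = 7.

7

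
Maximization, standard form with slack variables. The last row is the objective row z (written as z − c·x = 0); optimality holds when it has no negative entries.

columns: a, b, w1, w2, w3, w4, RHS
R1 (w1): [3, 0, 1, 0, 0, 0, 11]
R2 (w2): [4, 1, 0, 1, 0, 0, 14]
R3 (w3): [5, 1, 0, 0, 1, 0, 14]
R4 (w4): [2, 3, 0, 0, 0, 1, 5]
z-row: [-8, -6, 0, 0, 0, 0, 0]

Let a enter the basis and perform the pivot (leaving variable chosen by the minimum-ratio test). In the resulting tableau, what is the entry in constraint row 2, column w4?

-2

Ratio test on column a — row 1: 11/3 = 11/3; row 2: 14/4 = 7/2; row 3: 14/5 = 14/5; row 4: 5/2 = 5/2. Minimum is 5/2 at row 4 (w4 leaves); pivot element 2.
Divide row 4 by 2; eliminate column a from the other rows.
Row 2 update in column w4: 0 − 4·(1/2) = -2.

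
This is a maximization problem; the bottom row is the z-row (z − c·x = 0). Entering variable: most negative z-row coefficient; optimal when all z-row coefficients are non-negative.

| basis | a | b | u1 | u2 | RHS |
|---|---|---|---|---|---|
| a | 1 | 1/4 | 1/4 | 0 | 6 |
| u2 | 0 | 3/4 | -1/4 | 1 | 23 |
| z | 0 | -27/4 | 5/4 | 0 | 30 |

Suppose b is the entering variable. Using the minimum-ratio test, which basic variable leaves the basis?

Column b entries and ratios — a: 6/(1/4) = 24; u2: 23/(3/4) = 92/3.
Smallest ratio is 24 in the row of a, so a leaves.

a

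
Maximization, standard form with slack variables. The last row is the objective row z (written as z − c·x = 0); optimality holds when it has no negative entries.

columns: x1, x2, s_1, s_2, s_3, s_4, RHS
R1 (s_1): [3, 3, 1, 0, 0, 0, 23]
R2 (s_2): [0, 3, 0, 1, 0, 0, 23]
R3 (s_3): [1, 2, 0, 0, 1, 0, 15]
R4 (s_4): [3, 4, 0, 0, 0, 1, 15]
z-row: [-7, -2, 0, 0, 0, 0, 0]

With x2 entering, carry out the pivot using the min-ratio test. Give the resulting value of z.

15/2

Ratio test on column x2 — row 1: 23/3 = 23/3; row 2: 23/3 = 23/3; row 3: 15/2 = 15/2; row 4: 15/4 = 15/4. Minimum is 15/4 at row 4 (s_4 leaves); pivot element 4.
Pivot on row 4; the z-row RHS becomes 0 − (-2)·(15/4) = 15/2.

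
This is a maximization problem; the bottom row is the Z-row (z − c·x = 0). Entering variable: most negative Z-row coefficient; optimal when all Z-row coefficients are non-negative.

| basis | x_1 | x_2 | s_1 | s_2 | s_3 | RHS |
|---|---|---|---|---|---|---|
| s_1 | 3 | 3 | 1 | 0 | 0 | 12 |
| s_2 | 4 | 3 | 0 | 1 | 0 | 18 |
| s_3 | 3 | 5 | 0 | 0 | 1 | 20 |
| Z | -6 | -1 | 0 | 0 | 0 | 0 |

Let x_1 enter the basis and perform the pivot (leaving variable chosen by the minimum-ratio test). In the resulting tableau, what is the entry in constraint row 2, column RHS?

Ratio test on column x_1 — row 1: 12/3 = 4; row 2: 18/4 = 9/2; row 3: 20/3 = 20/3. Minimum is 4 at row 1 (s_1 leaves); pivot element 3.
Divide row 1 by 3; eliminate column x_1 from the other rows.
Row 2 update in column RHS: 18 − 4·4 = 2.

2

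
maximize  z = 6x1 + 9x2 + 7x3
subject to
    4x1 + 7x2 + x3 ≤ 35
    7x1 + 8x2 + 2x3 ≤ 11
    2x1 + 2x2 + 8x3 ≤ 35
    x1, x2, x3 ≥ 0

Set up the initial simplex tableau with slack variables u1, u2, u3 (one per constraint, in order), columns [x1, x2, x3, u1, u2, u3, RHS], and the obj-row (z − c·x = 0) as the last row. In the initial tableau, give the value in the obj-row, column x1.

The obj-row carries the negated objective coefficients: the x1 entry is -6.

-6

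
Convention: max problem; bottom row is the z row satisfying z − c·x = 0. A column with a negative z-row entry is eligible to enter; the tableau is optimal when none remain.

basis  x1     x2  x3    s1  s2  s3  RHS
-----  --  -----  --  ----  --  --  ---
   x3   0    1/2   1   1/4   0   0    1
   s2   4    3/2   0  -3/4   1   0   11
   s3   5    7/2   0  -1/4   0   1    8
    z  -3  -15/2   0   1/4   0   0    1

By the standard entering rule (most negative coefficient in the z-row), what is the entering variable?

x2

Negative z-row entries: x1: -3, x2: -15/2.
The most negative is -15/2 in column x2, so x2 enters.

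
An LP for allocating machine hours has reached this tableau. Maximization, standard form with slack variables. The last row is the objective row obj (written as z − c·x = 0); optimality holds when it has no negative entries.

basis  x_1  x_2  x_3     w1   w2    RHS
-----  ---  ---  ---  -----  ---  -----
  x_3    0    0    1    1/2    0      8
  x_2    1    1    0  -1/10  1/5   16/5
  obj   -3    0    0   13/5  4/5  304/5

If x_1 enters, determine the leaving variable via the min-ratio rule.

x_2

Column x_1 entries and ratios — x_3: 0 ≤ 0, skip; x_2: (16/5)/1 = 16/5.
Smallest ratio is 16/5 in the row of x_2, so x_2 leaves.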